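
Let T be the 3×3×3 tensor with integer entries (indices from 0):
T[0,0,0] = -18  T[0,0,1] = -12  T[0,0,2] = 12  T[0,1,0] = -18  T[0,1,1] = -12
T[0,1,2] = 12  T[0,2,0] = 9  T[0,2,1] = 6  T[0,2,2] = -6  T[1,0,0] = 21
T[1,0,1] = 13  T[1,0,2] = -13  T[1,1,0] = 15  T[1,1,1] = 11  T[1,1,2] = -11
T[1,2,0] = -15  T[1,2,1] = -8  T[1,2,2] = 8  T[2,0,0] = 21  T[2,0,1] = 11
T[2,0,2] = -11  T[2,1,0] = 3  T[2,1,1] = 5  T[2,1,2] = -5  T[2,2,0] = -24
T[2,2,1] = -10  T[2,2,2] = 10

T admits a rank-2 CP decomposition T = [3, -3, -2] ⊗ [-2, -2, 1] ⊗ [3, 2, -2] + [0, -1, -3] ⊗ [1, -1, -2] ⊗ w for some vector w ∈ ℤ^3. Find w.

w = [-3, -1, 1]

Subtract the known terms from T to get the rank-1 residual R = [0, -1, -3] ⊗ [1, -1, -2] ⊗ w, so R[i,j,k] = a[i]·b[j]·w[k]. Pick indices with nonzero a[1]·b[0] = (-1)·(1) = -1. Only the fibre through (1,0,·) is needed: R[1,0,:] = T[1,0,:] − Σₗ aₗ[1]bₗ[0]cₗ = [21, 13, -13] − (-3)·(-2)·[3, 2, -2] = [3, 1, -1]. Then w[k] = R[1,0,k] / -1 for each k, giving w = [3, 1, -1] / -1 = [-3, -1, 1].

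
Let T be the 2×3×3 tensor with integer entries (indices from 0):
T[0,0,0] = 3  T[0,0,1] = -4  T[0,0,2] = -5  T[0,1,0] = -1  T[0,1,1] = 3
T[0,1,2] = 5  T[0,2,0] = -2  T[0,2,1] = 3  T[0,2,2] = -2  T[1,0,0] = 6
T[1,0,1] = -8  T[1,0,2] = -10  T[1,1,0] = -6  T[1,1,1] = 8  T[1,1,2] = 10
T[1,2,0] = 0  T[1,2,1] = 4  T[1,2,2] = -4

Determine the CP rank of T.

3

Lower bound: the mode-3 unfolding of T (rows indexed by k, columns by (i,j) = (0,0), (0,1), (0,2), (1,0), (1,1), (1,2)) is [[3, -1, -2, 6, -6, 0], [-4, 3, 3, -8, 8, 4], [-5, 5, -2, -10, 10, -4]].
There the 3×3 minor on rows k ∈ {0, 1, 2}, columns (i,j) ∈ {(0,0), (0,1), (0,2)} is det [[3, -1, -2], [-4, 3, 3], [-5, 5, -2]] = -30 ≠ 0, so this unfolding has rank ≥ 3; CP rank is at least every unfolding rank, so rank(T) ≥ 3. (Flattening ranks never certify an upper bound on CP rank; for that we must actually write T with 3 rank-1 terms.)
Upper bound: T is a sum of 3 rank-1 terms, T = [1, 0] ⊗ [0, 1, -1] ⊗ [2, -1, 0] + [1, 2] ⊗ [1, -1, -2] ⊗ [1, -2, -1] + [1, 2] ⊗ [1, -1, 1] ⊗ [2, -2, -4] (written with every a and b primitive with positive leading entry and the scale carried by c; CP decompositions are not unique, and this one is verified by expanding entrywise), so rank(T) ≤ 3.
These bounds meet, so rank(T) = 3.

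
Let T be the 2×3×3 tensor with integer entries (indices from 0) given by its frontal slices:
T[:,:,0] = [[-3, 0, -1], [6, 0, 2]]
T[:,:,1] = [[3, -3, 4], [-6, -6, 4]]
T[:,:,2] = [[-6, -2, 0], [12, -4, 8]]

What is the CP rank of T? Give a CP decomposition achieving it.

rank(T) = 2

Lower bound: in the mode-2 unfolding of T (rows indexed by j, columns by (i,k)) the 2×2 minor on rows j ∈ {0, 1}, columns (i,k) ∈ {(0,0), (0,1)} is det [[-3, 3], [0, -3]] = 9 ≠ 0, so that unfolding has rank ≥ 2 and hence rank(T) ≥ 2 (CP rank is at least every unfolding rank, though it can be larger).
Upper bound: with S_k = T[:,:,k], the two rank-1 terms a₁b₁ᵀ, a₂b₂ᵀ are the rank-1 members of the pencil x·S₀ + y·S₁.
The 2×2 minor of x·S₀ + y·S₁ on rows {0,1}, columns {0,1} is 36·xy − 36·y² = 36·(x − y)(y), vanishing at (x:y) = (1:1) and (1:0).
M₁ = S₀ + S₁ = [[0, -3, 3], [0, -6, 6]] = (-3)·[1, 2][0, 1, -1]ᵀ and M₂ = S₀ = [[-3, 0, -1], [6, 0, 2]] = −[1, -2][3, 0, 1]ᵀ, so take a₁ = [1, 2], b₁ = [0, 1, -1], a₂ = [1, -2], b₂ = [3, 0, 1].
Each slice is an integer combination of E₁ = a₁b₁ᵀ and E₂ = a₂b₂ᵀ: S₀ = −E₂, S₁ = −3·E₁ + E₂, S₂ = −2·E₁ − 2·E₂; reading off coefficients, c₁ = [0, -3, -2] and c₂ = [-1, 1, -2].
Hence T = [1, 2] ∘ [0, 1, -1] ∘ [0, -3, -2] + [1, -2] ∘ [3, 0, 1] ∘ [-1, 1, -2], so rank(T) ≤ 2.
These bounds meet, so rank(T) = 2.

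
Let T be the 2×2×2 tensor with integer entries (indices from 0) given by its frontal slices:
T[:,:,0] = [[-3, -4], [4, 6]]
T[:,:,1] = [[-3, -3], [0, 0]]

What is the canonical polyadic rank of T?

Lower bound: the mode-2 unfolding of T (rows indexed by j, columns by (i,k) = (0,0), (0,1), (1,0), (1,1)) is [[-3, -3, 4, 0], [-4, -3, 6, 0]].
There the 2×2 minor on rows j ∈ {0, 1}, columns (i,k) ∈ {(0,0), (0,1)} is det [[-3, -3], [-4, -3]] = -3 ≠ 0, so this unfolding has rank ≥ 2; CP rank is at least every unfolding rank, so rank(T) ≥ 2. (Flattening ranks never certify an upper bound on CP rank; for that we must actually write T with 2 rank-1 terms.)
Upper bound — finding two terms. Write S_k = T[:,:,k] for the frontal slices: S₀ = [[-3, -4], [4, 6]], S₁ = [[-3, -3], [0, 0]].
If T = a₁ (x) b₁ (x) c₁ + a₂ (x) b₂ (x) c₂ then each S_k = c₁[k]·a₁b₁ᵀ + c₂[k]·a₂b₂ᵀ. S₀ and S₁ are linearly independent, so a₁b₁ᵀ and a₂b₂ᵀ must span the same plane of matrices: they are the rank-1 matrices of the form x·S₀ + y·S₁.
det(x·S₀ + y·S₁) is −2·x² − 6·xy = (-2)·(x + 3·y)(x), vanishing at (x:y) = (3:-1) and (0:1).
M₁ = 3·S₀ − S₁ = [[-6, -9], [12, 18]] = (-3)·[1, -2][2, 3]ᵀ and M₂ = S₁ = [[-3, -3], [0, 0]] = (-3)·[1, 0][1, 1]ᵀ, so take a₁ = [1, -2], b₁ = [2, 3], a₂ = [1, 0], b₂ = [1, 1].
Each slice is an integer combination of E₁ = a₁b₁ᵀ and E₂ = a₂b₂ᵀ: S₀ = −E₁ − E₂, S₁ = −3·E₂; reading off coefficients, c₁ = [-1, 0] and c₂ = [-1, -3].
Hence T = [1, -2] (x) [2, 3] (x) [-1, 0] + [1, 0] (x) [1, 1] (x) [-1, -3], so rank(T) ≤ 2.
These bounds meet, so rank(T) = 2.

2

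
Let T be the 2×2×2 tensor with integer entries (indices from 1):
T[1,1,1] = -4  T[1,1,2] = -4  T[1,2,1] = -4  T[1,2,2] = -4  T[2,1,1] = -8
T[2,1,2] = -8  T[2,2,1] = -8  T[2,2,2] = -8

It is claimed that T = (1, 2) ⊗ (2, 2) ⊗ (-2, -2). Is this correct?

Reconstruct entrywise from the claimed factors. For example, T[1,1,2] = -4 and Σₗ aₗ[1]bₗ[1]cₗ[2] = (1)·(2)·(-2) = -4; checking all 8 entries, every one matches. The claim holds.

Yes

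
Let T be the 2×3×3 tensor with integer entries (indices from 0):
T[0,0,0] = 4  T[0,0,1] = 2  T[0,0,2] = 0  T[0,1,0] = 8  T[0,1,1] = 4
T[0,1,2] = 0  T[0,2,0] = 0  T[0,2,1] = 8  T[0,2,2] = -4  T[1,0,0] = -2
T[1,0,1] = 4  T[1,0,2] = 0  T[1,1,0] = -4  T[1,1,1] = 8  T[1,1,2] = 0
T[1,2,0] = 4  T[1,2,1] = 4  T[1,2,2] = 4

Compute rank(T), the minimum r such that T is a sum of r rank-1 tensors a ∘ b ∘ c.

Lower bound: the mode-3 unfolding of T (rows indexed by k, columns by (i,j) = (0,0), (0,1), (0,2), (1,0), (1,1), (1,2)) is [[4, 8, 0, -2, -4, 4], [2, 4, 8, 4, 8, 4], [0, 0, -4, 0, 0, 4]].
There the 3×3 minor on rows k ∈ {0, 1, 2}, columns (i,j) ∈ {(0,0), (0,2), (1,0)} is det [[4, 0, -2], [2, 8, 4], [0, -4, 0]] = 80 ≠ 0, so this unfolding has rank ≥ 3; CP rank is at least every unfolding rank, so rank(T) ≥ 3. (Unfolding ranks only ever bound the CP rank from below — rank(T) can be strictly larger than all of them — so the matching upper bound has to come from an explicit 3-term decomposition.)
Upper bound: T is a sum of 3 rank-1 terms, T = [0, 1] ∘ [1, 2, 2] ∘ [2, 2, 2] + [1, -1] ∘ [1, 2, 0] ∘ [4, -2, 2] + [1, 0] ∘ [1, 2, 2] ∘ [0, 4, -2] (one valid choice — decompositions are not unique — normalised so each a, b is primitive with positive first nonzero entry; check it by expanding all entries), so rank(T) ≤ 3.
These bounds meet, so rank(T) = 3.
Check entry T[1,2,1] = 4: (1)·(2)·(2) + (-1)·(0)·(-2) + (0)·(2)·(4) = 4.

3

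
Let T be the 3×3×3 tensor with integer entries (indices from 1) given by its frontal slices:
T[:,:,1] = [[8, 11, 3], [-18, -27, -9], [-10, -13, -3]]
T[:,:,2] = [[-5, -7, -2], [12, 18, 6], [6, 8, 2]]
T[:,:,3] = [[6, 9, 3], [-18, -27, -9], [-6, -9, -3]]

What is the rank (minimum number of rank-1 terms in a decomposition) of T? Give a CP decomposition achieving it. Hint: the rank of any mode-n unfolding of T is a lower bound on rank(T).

Lower bound: in the mode-3 unfolding of T (rows indexed by k, columns by (i,j)) the 2×2 minor on rows k ∈ {1, 2}, columns (i,j) ∈ {(1,1), (1,2)} is det [[8, 11], [-5, -7]] = -1 ≠ 0, so that unfolding has rank ≥ 2 and hence rank(T) ≥ 2 (CP rank is at least every unfolding rank, though it can be larger).
Upper bound: with S_k = T[:,:,k], the two rank-1 terms a₁b₁ᵀ, a₂b₂ᵀ are the rank-1 members of the pencil x·S₁ + y·S₂.
The 2×2 minor of x·S₁ + y·S₂ on rows {1,2}, columns {1,2} is −18·x² + 21·xy − 6·y² = (-3)·(3·x − 2·y)(2·x − y), vanishing at (x:y) = (2:3) and (1:2).
M₁ = 2·S₁ + 3·S₂ = [[1, 1, 0], [0, 0, 0], [-2, -2, 0]] = (1, 0, -2)(1, 1, 0)ᵀ and M₂ = S₁ + 2·S₂ = [[-2, -3, -1], [6, 9, 3], [2, 3, 1]] = −(1, -3, -1)(2, 3, 1)ᵀ, so take a₁ = (1, 0, -2), b₁ = (1, 1, 0), a₂ = (1, -3, -1), b₂ = (2, 3, 1).
Each slice is an integer combination of E₁ = a₁b₁ᵀ and E₂ = a₂b₂ᵀ: S₁ = 2·E₁ + 3·E₂, S₂ = −E₁ − 2·E₂, S₃ = 3·E₂; reading off coefficients, c₁ = (2, -1, 0) and c₂ = (3, -2, 3).
Hence T = (1, 0, -2) ∘ (1, 1, 0) ∘ (2, -1, 0) + (1, -3, -1) ∘ (2, 3, 1) ∘ (3, -2, 3), so rank(T) ≤ 2.
These bounds meet, so rank(T) = 2.

rank(T) = 2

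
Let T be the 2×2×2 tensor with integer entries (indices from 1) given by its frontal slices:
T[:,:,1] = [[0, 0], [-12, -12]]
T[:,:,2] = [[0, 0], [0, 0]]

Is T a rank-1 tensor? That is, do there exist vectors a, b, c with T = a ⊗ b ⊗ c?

If T = a ⊗ b ⊗ c then every fibre of T is a multiple of the corresponding factor, so read the factors off the fibres through the nonzero entry T[2,1,1] = -12.
The mode-1 fibre T[:,1,1] = [0, -12] gives a = (0, 1) (primitive direction); the mode-2 fibre T[2,:,1] = [-12, -12] gives b = (1, 1); then c[k] = T[2,1,k] / (a[2]·b[1]) = [-12, 0] / 1 = (-12, 0).
Expanding (0, 1) ⊗ (1, 1) ⊗ (-12, 0) reproduces all 8 entries of T, so T = (0, 1) ⊗ (1, 1) ⊗ (-12, 0) and rank(T) ≤ 1.
Equivalently every frontal slice T[:,:,k] is c[k] times the rank-1 matrix (0, 1) ⊗ (1, 1). So T has rank 1 (it is nonzero).

Yes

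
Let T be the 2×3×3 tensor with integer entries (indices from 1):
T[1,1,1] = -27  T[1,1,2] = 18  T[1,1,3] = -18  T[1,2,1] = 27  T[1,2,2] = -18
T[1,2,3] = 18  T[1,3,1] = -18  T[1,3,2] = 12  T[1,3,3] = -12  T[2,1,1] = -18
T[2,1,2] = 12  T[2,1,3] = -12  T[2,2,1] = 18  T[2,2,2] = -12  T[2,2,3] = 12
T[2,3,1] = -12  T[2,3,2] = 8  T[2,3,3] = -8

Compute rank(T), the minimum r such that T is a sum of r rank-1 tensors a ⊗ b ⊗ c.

Lower bound: T ≠ 0 (e.g. T[1,1,1] = -27), so rank(T) ≥ 1.
Upper bound: if T = a ⊗ b ⊗ c then every fibre of T is a multiple of the corresponding factor, so read the factors off the fibres through the nonzero entry T[1,1,1] = -27.
The mode-1 fibre T[:,1,1] = [-27, -18] gives a = (3, 2) (primitive direction); the mode-2 fibre T[1,:,1] = [-27, 27, -18] gives b = (3, -3, 2); then c[k] = T[1,1,k] / (a[1]·b[1]) = [-27, 18, -18] / 9 = (-3, 2, -2).
Expanding (3, 2) ⊗ (3, -3, 2) ⊗ (-3, 2, -2) reproduces all 18 entries of T, so T = (3, 2) ⊗ (3, -3, 2) ⊗ (-3, 2, -2) and rank(T) ≤ 1.
These bounds meet, so rank(T) = 1.

1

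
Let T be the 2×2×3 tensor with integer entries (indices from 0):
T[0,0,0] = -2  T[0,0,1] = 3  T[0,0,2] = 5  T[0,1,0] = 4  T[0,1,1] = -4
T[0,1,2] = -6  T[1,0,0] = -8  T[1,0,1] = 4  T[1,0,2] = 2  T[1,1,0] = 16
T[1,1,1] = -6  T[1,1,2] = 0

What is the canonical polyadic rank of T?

3

Lower bound: in the mode-3 unfolding of T (rows indexed by k, columns by (i,j)) the 3×3 minor on rows k ∈ {0, 1, 2}, columns (i,j) ∈ {(0,0), (0,1), (1,0)} is det [[-2, 4, -8], [3, -4, 4], [5, -6, 2]] = 8 ≠ 0, so that unfolding has rank ≥ 3 and hence rank(T) ≥ 3 (CP rank is at least every unfolding rank, though it can be larger).
Upper bound: T is a sum of 3 rank-1 terms, T = [0, 1] ⊗ [1, -2] ⊗ [-4, 0, -4] + [1, 1] ⊗ [1, -1] ⊗ [0, 2, 4] + [1, 2] ⊗ [1, -2] ⊗ [-2, 1, 1] (one valid choice — decompositions are not unique — normalised so each a, b is primitive with positive first nonzero entry; check it by expanding all entries), so rank(T) ≤ 3.
These bounds meet, so rank(T) = 3.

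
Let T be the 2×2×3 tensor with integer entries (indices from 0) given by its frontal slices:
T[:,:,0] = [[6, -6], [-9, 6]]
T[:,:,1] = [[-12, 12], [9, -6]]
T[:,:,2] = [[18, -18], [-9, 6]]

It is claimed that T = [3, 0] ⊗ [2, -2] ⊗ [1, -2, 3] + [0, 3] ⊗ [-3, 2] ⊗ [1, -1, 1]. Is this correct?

Yes

Reconstruct entrywise from the claimed factors. For example, T[1,1,2] = 6 and Σₗ aₗ[1]bₗ[1]cₗ[2] = (0)·(-2)·(3) + (3)·(2)·(1) = 6; checking all 12 entries, every one matches. The claim holds.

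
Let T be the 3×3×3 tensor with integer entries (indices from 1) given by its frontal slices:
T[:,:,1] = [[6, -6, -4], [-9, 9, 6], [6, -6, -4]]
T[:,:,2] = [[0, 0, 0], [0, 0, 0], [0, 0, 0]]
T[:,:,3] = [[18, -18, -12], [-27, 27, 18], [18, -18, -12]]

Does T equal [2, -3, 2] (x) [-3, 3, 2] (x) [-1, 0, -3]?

Reconstruct entrywise from the claimed factors. For example, T[1,3,2] = 0 and Σₗ aₗ[1]bₗ[3]cₗ[2] = (2)·(2)·(0) = 0; checking all 27 entries, every one matches. The claim holds.

Yes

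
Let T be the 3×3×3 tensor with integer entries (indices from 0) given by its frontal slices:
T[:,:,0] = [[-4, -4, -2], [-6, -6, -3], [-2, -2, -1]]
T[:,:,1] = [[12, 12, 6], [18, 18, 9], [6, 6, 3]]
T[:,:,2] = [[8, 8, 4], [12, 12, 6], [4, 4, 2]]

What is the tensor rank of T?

Lower bound: T ≠ 0 (e.g. T[0,0,0] = -4), so rank(T) ≥ 1.
Upper bound: if T = a ⊗ b ⊗ c then every fibre of T is a multiple of the corresponding factor, so read the factors off the fibres through the nonzero entry T[0,0,0] = -4.
The mode-1 fibre T[:,0,0] = [-4, -6, -2] gives a = (2, 3, 1) (primitive direction); the mode-2 fibre T[0,:,0] = [-4, -4, -2] gives b = (2, 2, 1); then c[k] = T[0,0,k] / (a[0]·b[0]) = [-4, 12, 8] / 4 = (-1, 3, 2).
Expanding (2, 3, 1) ⊗ (2, 2, 1) ⊗ (-1, 3, 2) reproduces all 27 entries of T, so T = (2, 3, 1) ⊗ (2, 2, 1) ⊗ (-1, 3, 2) and rank(T) ≤ 1.
These bounds meet, so rank(T) = 1.

1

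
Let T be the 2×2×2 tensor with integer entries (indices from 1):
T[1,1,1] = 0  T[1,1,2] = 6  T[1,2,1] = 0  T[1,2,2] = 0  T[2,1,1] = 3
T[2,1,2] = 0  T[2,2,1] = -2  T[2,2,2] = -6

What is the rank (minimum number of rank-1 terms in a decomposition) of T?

2

Lower bound: the mode-3 unfolding of T (rows indexed by k, columns by (i,j) = (1,1), (1,2), (2,1), (2,2)) is [[0, 0, 3, -2], [6, 0, 0, -6]].
There the 2×2 minor on rows k ∈ {1, 2}, columns (i,j) ∈ {(1,1), (2,1)} is det [[0, 3], [6, 0]] = -18 ≠ 0, so this unfolding has rank ≥ 2; CP rank is at least every unfolding rank, so rank(T) ≥ 2. (This is only a lower bound: in general the CP rank may exceed every unfolding rank, so we still need to exhibit 2 rank-1 terms summing to T.)
Upper bound — finding two terms. Write S_k = T[:,:,k] for the frontal slices: S₁ = [[0, 0], [3, -2]], S₂ = [[6, 0], [0, -6]].
If T = a₁ ⊗ b₁ ⊗ c₁ + a₂ ⊗ b₂ ⊗ c₂ then each S_k = c₁[k]·a₁b₁ᵀ + c₂[k]·a₂b₂ᵀ. S₁ and S₂ are linearly independent, so a₁b₁ᵀ and a₂b₂ᵀ must span the same plane of matrices: they are the rank-1 matrices of the form x·S₁ + y·S₂.
det(x·S₁ + y·S₂) is −12·xy − 36·y² = (-12)·(x + 3·y)(y), vanishing at (x:y) = (3:-1) and (1:0).
M₁ = 3·S₁ − S₂ = [[-6, 0], [9, 0]] = (-3)·[2, -3][1, 0]ᵀ and M₂ = S₁ = [[0, 0], [3, -2]] = [0, 1][3, -2]ᵀ, so take a₁ = [2, -3], b₁ = [1, 0], a₂ = [0, 1], b₂ = [3, -2].
Each slice is an integer combination of E₁ = a₁b₁ᵀ and E₂ = a₂b₂ᵀ: S₁ = E₂, S₂ = 3·E₁ + 3·E₂; reading off coefficients, c₁ = [0, 3] and c₂ = [1, 3].
Hence T = [2, -3] ⊗ [1, 0] ⊗ [0, 3] + [0, 1] ⊗ [3, -2] ⊗ [1, 3], so rank(T) ≤ 2.
These bounds meet, so rank(T) = 2.
Check entry T[2,2,2] = -6: (-3)·(0)·(3) + (1)·(-2)·(3) = -6.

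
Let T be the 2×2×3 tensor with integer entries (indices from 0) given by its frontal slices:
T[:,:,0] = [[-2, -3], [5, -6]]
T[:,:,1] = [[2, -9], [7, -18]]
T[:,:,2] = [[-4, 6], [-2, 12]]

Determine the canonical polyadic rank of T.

2

Lower bound: the mode-3 unfolding of T (rows indexed by k, columns by (i,j) = (0,0), (0,1), (1,0), (1,1)) is [[-2, -3, 5, -6], [2, -9, 7, -18], [-4, 6, -2, 12]].
There the 2×2 minor on rows k ∈ {0, 1}, columns (i,j) ∈ {(0,0), (0,1)} is det [[-2, -3], [2, -9]] = 24 ≠ 0, so this unfolding has rank ≥ 2; CP rank is at least every unfolding rank, so rank(T) ≥ 2. (Unfolding ranks only ever bound the CP rank from below — rank(T) can be strictly larger than all of them — so the matching upper bound has to come from an explicit 2-term decomposition.)
Upper bound — finding two terms. Write S_k = T[:,:,k] for the frontal slices: S₀ = [[-2, -3], [5, -6]], S₁ = [[2, -9], [7, -18]], S₂ = [[-4, 6], [-2, 12]].
If T = a₁ ⊗ b₁ ⊗ c₁ + a₂ ⊗ b₂ ⊗ c₂ then each S_k = c₁[k]·a₁b₁ᵀ + c₂[k]·a₂b₂ᵀ. S₀ and S₁ are linearly independent, so a₁b₁ᵀ and a₂b₂ᵀ must span the same plane of matrices: they are the rank-1 matrices of the form x·S₀ + y·S₁.
det(x·S₀ + y·S₁) is 27·x² + 90·xy + 27·y² = 9·(x + 3·y)(3·x + y), vanishing at (x:y) = (3:-1) and (1:-3).
M₁ = 3·S₀ − S₁ = [[-8, 0], [8, 0]] = (-8)·(1, -1)(1, 0)ᵀ and M₂ = S₀ − 3·S₁ = [[-8, 24], [-16, 48]] = (-8)·(1, 2)(1, -3)ᵀ, so take a₁ = (1, -1), b₁ = (1, 0), a₂ = (1, 2), b₂ = (1, -3).
Each slice is an integer combination of E₁ = a₁b₁ᵀ and E₂ = a₂b₂ᵀ: S₀ = −3·E₁ + E₂, S₁ = −E₁ + 3·E₂, S₂ = −2·E₁ − 2·E₂; reading off coefficients, c₁ = (-3, -1, -2) and c₂ = (1, 3, -2).
Hence T = (1, -1) ⊗ (1, 0) ⊗ (-3, -1, -2) + (1, 2) ⊗ (1, -3) ⊗ (1, 3, -2), so rank(T) ≤ 2.
These bounds meet, so rank(T) = 2.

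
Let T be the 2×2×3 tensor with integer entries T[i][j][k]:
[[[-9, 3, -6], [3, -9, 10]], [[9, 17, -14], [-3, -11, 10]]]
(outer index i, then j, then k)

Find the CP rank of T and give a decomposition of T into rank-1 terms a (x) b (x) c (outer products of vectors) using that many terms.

rank(T) = 2

Lower bound: in the mode-2 unfolding of T (rows indexed by j, columns by (i,k)) the 2×2 minor on rows j ∈ {0, 1}, columns (i,k) ∈ {(0,0), (0,1)} is det [[-9, 3], [3, -9]] = 72 ≠ 0, so that unfolding has rank ≥ 2 and hence rank(T) ≥ 2 (CP rank is at least every unfolding rank, though it can be larger).
Upper bound: with S_k = T[:,:,k], the two rank-1 terms a₁b₁ᵀ, a₂b₂ᵀ are the rank-1 members of the pencil x·S₀ + y·S₁.
det(x·S₀ + y·S₁) is 120·xy + 120·y² = 120·(y)(x + y), vanishing at (x:y) = (1:0) and (1:-1).
M₁ = S₀ = [[-9, 3], [9, -3]] = (-3)·[1, -1][3, -1]ᵀ and M₂ = S₀ − S₁ = [[-12, 12], [-8, 8]] = (-4)·[3, 2][1, -1]ᵀ, so take a₁ = [1, -1], b₁ = [3, -1], a₂ = [3, 2], b₂ = [1, -1].
Each slice is an integer combination of E₁ = a₁b₁ᵀ and E₂ = a₂b₂ᵀ: S₀ = −3·E₁, S₁ = −3·E₁ + 4·E₂, S₂ = 2·E₁ − 4·E₂; reading off coefficients, c₁ = [-3, -3, 2] and c₂ = [0, 4, -4].
Hence T = [1, -1] (x) [3, -1] (x) [-3, -3, 2] + [3, 2] (x) [1, -1] (x) [0, 4, -4], so rank(T) ≤ 2.
These bounds meet, so rank(T) = 2.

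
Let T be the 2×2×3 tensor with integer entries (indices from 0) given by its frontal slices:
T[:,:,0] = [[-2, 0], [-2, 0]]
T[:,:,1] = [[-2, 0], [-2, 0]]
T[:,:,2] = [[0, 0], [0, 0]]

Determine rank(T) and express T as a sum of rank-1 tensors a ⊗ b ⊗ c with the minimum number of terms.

rank(T) = 1

Lower bound: T ≠ 0 (e.g. T[0,0,0] = -2), so rank(T) ≥ 1.
Upper bound: if T = a ⊗ b ⊗ c then every fibre of T is a multiple of the corresponding factor, so read the factors off the fibres through the nonzero entry T[0,0,0] = -2.
The mode-1 fibre T[:,0,0] = [-2, -2] gives a = [1, 1] (primitive direction); the mode-2 fibre T[0,:,0] = [-2, 0] gives b = [1, 0]; then c[k] = T[0,0,k] / (a[0]·b[0]) = [-2, -2, 0] / 1 = [-2, -2, 0].
Expanding [1, 1] ⊗ [1, 0] ⊗ [-2, -2, 0] reproduces all 12 entries of T, so T = [1, 1] ⊗ [1, 0] ⊗ [-2, -2, 0] and rank(T) ≤ 1.
These bounds meet, so rank(T) = 1.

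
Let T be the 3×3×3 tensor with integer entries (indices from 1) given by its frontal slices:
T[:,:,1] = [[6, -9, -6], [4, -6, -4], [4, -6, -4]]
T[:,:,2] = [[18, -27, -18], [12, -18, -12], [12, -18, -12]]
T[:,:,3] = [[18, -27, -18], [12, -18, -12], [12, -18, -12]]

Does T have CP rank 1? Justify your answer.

Yes

The mode-1 fibre T[:,1,1] = [6, 4, 4] gives a = [3, 2, 2] (primitive direction); the mode-2 fibre T[1,:,1] = [6, -9, -6] gives b = [2, -3, -2]; then c[k] = T[1,1,k] / (a[1]·b[1]) = [6, 18, 18] / 6 = [1, 3, 3].
Expanding [3, 2, 2] (x) [2, -3, -2] (x) [1, 3, 3] reproduces all 27 entries of T, so T = [3, 2, 2] (x) [2, -3, -2] (x) [1, 3, 3] and rank(T) ≤ 1.
Equivalently every frontal slice T[:,:,k] is c[k] times the rank-1 matrix [3, 2, 2] (x) [2, -3, -2]. So T has rank 1 (it is nonzero).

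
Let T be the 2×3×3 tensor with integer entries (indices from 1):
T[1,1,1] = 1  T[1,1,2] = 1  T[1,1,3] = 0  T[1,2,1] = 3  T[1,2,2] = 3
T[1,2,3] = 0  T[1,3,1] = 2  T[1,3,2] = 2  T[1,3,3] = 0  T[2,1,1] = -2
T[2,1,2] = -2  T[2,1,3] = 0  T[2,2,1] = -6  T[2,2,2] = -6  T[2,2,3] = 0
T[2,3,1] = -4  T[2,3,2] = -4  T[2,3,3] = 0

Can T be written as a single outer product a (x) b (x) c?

If T = a (x) b (x) c then every fibre of T is a multiple of the corresponding factor, so read the factors off the fibres through the nonzero entry T[1,1,1] = 1.
The mode-1 fibre T[:,1,1] = [1, -2] gives a = [1, -2] (primitive direction); the mode-2 fibre T[1,:,1] = [1, 3, 2] gives b = [1, 3, 2]; then c[k] = T[1,1,k] / (a[1]·b[1]) = [1, 1, 0] / 1 = [1, 1, 0].
Expanding [1, -2] (x) [1, 3, 2] (x) [1, 1, 0] reproduces all 18 entries of T, so T = [1, -2] (x) [1, 3, 2] (x) [1, 1, 0] and rank(T) ≤ 1.
Equivalently every frontal slice T[:,:,k] is c[k] times the rank-1 matrix [1, -2] (x) [1, 3, 2]. So T has rank 1 (it is nonzero).

Yes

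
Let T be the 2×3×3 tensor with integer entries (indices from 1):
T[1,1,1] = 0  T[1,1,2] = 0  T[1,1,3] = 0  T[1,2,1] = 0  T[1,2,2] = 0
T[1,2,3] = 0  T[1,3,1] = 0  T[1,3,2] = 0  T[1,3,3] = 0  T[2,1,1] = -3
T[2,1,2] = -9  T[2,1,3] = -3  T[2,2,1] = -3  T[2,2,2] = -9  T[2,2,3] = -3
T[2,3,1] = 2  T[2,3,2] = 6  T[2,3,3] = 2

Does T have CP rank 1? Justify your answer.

Yes

The mode-1 fibre T[:,1,1] = [0, -3] gives a = [0, 1] (primitive direction); the mode-2 fibre T[2,:,1] = [-3, -3, 2] gives b = [3, 3, -2]; then c[k] = T[2,1,k] / (a[2]·b[1]) = [-3, -9, -3] / 3 = [-1, -3, -1].
Expanding [0, 1] ⊗ [3, 3, -2] ⊗ [-1, -3, -1] reproduces all 18 entries of T, so T = [0, 1] ⊗ [3, 3, -2] ⊗ [-1, -3, -1] and rank(T) ≤ 1.
Equivalently every frontal slice T[:,:,k] is c[k] times the rank-1 matrix [0, 1] ⊗ [3, 3, -2]. So T has rank 1 (it is nonzero).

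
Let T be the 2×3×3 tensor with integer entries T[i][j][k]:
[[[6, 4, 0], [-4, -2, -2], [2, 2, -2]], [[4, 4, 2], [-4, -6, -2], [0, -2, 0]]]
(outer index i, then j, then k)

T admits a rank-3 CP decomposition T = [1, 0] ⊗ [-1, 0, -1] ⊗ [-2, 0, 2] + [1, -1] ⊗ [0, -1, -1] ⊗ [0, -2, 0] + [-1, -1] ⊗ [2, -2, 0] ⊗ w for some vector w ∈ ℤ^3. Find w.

w = [-2, -2, -1]

Subtract the known terms from T to get the rank-1 residual R = [-1, -1] ⊗ [2, -2, 0] ⊗ w, so R[i,j,k] = a[i]·b[j]·w[k]. Pick indices with nonzero a[0]·b[0] = (-1)·(2) = -2. Only the fibre through (0,0,·) is needed: R[0,0,:] = T[0,0,:] − Σₗ aₗ[0]bₗ[0]cₗ = [6, 4, 0] − (1)·(-1)·[-2, 0, 2] − (1)·(0)·[0, -2, 0] = [4, 4, 2]. Then w[k] = R[0,0,k] / -2 for each k, giving w = [4, 4, 2] / -2 = [-2, -2, -1].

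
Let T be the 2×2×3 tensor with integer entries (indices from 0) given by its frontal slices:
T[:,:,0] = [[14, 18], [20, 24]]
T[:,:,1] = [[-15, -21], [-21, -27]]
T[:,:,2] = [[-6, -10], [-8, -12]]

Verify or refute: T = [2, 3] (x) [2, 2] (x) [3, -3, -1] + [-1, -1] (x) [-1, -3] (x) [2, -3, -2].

Yes

Reconstruct entrywise from the claimed factors. For example, T[0,1,2] = -10 and Σₗ aₗ[0]bₗ[1]cₗ[2] = (2)·(2)·(-1) + (-1)·(-3)·(-2) = -10; checking all 12 entries, every one matches. The claim holds.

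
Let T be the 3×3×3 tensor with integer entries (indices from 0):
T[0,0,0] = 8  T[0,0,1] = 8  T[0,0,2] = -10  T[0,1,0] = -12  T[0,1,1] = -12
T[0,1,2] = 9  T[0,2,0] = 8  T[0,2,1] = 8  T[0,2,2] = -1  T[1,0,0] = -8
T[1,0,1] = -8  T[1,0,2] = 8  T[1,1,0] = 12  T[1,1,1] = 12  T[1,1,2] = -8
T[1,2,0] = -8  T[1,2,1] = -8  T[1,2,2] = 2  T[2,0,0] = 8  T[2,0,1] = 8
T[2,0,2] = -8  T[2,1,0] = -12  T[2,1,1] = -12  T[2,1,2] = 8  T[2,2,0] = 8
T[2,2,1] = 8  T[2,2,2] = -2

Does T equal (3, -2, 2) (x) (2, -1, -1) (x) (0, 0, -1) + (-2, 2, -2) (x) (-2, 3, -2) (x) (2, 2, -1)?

Reconstruct entrywise from the claimed factors. For example, T[1,2,1] = -8 and Σₗ aₗ[1]bₗ[2]cₗ[1] = (-2)·(-1)·(0) + (2)·(-2)·(2) = -8; checking all 27 entries, every one matches. The claim holds.

Yes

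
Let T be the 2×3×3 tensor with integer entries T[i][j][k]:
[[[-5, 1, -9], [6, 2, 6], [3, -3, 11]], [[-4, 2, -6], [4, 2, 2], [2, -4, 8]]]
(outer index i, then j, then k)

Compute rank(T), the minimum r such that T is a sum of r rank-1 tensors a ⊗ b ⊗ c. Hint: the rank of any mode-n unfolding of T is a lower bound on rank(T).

3

Lower bound: in the mode-3 unfolding of T (rows indexed by k, columns by (i,j)) the 3×3 minor on rows k ∈ {0, 1, 2}, columns (i,j) ∈ {(0,0), (0,1), (0,2)} is det [[-5, 6, 3], [1, 2, -3], [-9, 6, 11]] = -32 ≠ 0, so that unfolding has rank ≥ 3 and hence rank(T) ≥ 3 (CP rank is at least every unfolding rank, though it can be larger).
Upper bound: T is a sum of 3 rank-1 terms, T = [1, 1] ⊗ [0, 1, -1] ⊗ [2, 2, -2] + [1, 2] ⊗ [1, 0, -1] ⊗ [-1, 1, -1] + [2, 1] ⊗ [1, -1, -1] ⊗ [-2, 0, -4] (written with every a and b primitive with positive leading entry and the scale carried by c; CP decompositions are not unique, and this one is verified by expanding entrywise), so rank(T) ≤ 3.
These bounds meet, so rank(T) = 3.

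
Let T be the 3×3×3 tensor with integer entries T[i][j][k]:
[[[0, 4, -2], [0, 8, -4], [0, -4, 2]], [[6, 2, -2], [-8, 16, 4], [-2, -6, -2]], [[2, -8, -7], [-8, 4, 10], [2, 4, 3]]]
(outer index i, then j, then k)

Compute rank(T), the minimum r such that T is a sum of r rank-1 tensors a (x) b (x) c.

Lower bound: the mode-2 unfolding of T (rows indexed by j, columns by (i,k) = (0,0), (0,1), (0,2), (1,0), (1,1), (1,2), (2,0), (2,1), (2,2)) is [[0, 4, -2, 6, 2, -2, 2, -8, -7], [0, 8, -4, -8, 16, 4, -8, 4, 10], [0, -4, 2, -2, -6, -2, 2, 4, 3]].
There the 3×3 minor on rows j ∈ {0, 1, 2}, columns (i,k) ∈ {(0,1), (1,0), (1,1)} is det [[4, 6, 2], [8, -8, 16], [-4, -2, -6]] = 128 ≠ 0, so this unfolding has rank ≥ 3; CP rank is at least every unfolding rank, so rank(T) ≥ 3. (This is only a lower bound: in general the CP rank may exceed every unfolding rank, so we still need to exhibit 3 rank-1 terms summing to T.)
Upper bound: T is a sum of 3 rank-1 terms, T = (0, 1, -1) (x) (1, 0, -1) (x) (2, 2, 4) + (0, 1, 1) (x) (1, -2, 0) (x) (4, -4, -4) + (2, 2, -1) (x) (1, 2, -1) (x) (0, 2, -1) (written with every a and b primitive with positive leading entry and the scale carried by c; CP decompositions are not unique, and this one is verified by expanding entrywise), so rank(T) ≤ 3.
These bounds meet, so rank(T) = 3.
Check entry T[0,0,0] = 0: (0)·(1)·(2) + (0)·(1)·(4) + (2)·(1)·(0) = 0.

3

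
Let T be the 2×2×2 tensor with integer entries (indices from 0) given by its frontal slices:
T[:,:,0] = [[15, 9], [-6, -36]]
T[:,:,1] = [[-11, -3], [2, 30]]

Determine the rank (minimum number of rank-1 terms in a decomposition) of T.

Lower bound: the mode-3 unfolding of T (rows indexed by k, columns by (i,j) = (0,0), (0,1), (1,0), (1,1)) is [[15, 9, -6, -36], [-11, -3, 2, 30]].
There the 2×2 minor on rows k ∈ {0, 1}, columns (i,j) ∈ {(0,0), (0,1)} is det [[15, 9], [-11, -3]] = 54 ≠ 0, so this unfolding has rank ≥ 2; CP rank is at least every unfolding rank, so rank(T) ≥ 2. (Unfolding ranks only ever bound the CP rank from below — rank(T) can be strictly larger than all of them — so the matching upper bound has to come from an explicit 2-term decomposition.)
Upper bound — finding two terms. Write S_k = T[:,:,k] for the frontal slices: S₀ = [[15, 9], [-6, -36]], S₁ = [[-11, -3], [2, 30]].
If T = a₁ ⊗ b₁ ⊗ c₁ + a₂ ⊗ b₂ ⊗ c₂ then each S_k = c₁[k]·a₁b₁ᵀ + c₂[k]·a₂b₂ᵀ. S₀ and S₁ are linearly independent, so a₁b₁ᵀ and a₂b₂ᵀ must span the same plane of matrices: they are the rank-1 matrices of the form x·S₀ + y·S₁.
det(x·S₀ + y·S₁) is −486·x² + 810·xy − 324·y² = (-162)·(3·x − 2·y)(x − y), vanishing at (x:y) = (2:3) and (1:1).
M₁ = 2·S₀ + 3·S₁ = [[-3, 9], [-6, 18]] = (-3)·(1, 2)(1, -3)ᵀ and M₂ = S₀ + S₁ = [[4, 6], [-4, -6]] = 2·(1, -1)(2, 3)ᵀ, so take a₁ = (1, 2), b₁ = (1, -3), a₂ = (1, -1), b₂ = (2, 3).
Each slice is an integer combination of E₁ = a₁b₁ᵀ and E₂ = a₂b₂ᵀ: S₀ = 3·E₁ + 6·E₂, S₁ = −3·E₁ − 4·E₂; reading off coefficients, c₁ = (3, -3) and c₂ = (6, -4).
Hence T = (1, 2) ⊗ (1, -3) ⊗ (3, -3) + (1, -1) ⊗ (2, 3) ⊗ (6, -4), so rank(T) ≤ 2.
These bounds meet, so rank(T) = 2.
Check entry T[1,0,1] = 2: (2)·(1)·(-3) + (-1)·(2)·(-4) = 2.

2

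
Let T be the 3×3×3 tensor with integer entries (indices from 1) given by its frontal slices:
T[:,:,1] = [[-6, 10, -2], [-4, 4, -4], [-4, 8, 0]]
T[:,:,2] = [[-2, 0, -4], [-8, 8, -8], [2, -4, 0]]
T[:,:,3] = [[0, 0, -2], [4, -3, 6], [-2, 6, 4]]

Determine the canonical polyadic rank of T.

3

Lower bound: the mode-1 unfolding of T (rows indexed by i, columns by (j,k) = (1,1), (1,2), (1,3), (2,1), (2,2), (2,3), (3,1), (3,2), (3,3)) is [[-6, -2, 0, 10, 0, 0, -2, -4, -2], [-4, -8, 4, 4, 8, -3, -4, -8, 6], [-4, 2, -2, 8, -4, 6, 0, 0, 4]].
There the 3×3 minor on rows i ∈ {1, 2, 3}, columns (j,k) ∈ {(1,1), (1,2), (2,3)} is det [[-6, -2, 0], [-4, -8, -3], [-4, 2, 6]] = 180 ≠ 0, so this unfolding has rank ≥ 3; CP rank is at least every unfolding rank, so rank(T) ≥ 3. (This is only a lower bound: in general the CP rank may exceed every unfolding rank, so we still need to exhibit 3 rank-1 terms summing to T.)
Upper bound: T is a sum of 3 rank-1 terms, T = [1, 0, 1] ⊗ [1, -2, 0] ⊗ [-4, 2, -2] + [1, 2, 0] ⊗ [1, -1, 1] ⊗ [-2, -4, 2] + [2, -1, -2] ⊗ [0, 1, 2] ⊗ [0, 0, -1] (one valid choice — decompositions are not unique — normalised so each a, b is primitive with positive first nonzero entry; check it by expanding all entries), so rank(T) ≤ 3.
These bounds meet, so rank(T) = 3.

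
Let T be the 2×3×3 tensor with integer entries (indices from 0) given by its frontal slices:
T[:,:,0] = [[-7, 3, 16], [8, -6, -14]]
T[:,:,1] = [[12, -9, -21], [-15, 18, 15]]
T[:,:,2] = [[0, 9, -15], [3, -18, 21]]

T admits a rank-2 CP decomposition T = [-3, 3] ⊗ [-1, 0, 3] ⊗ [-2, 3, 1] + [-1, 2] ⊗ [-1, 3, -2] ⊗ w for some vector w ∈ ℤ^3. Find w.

w = [-1, 3, -3]

Subtract the known terms from T to get the rank-1 residual R = [-1, 2] ⊗ [-1, 3, -2] ⊗ w, so R[i,j,k] = a[i]·b[j]·w[k]. Pick indices with nonzero a[0]·b[0] = (-1)·(-1) = 1. Only the fibre through (0,0,·) is needed: R[0,0,:] = T[0,0,:] − Σₗ aₗ[0]bₗ[0]cₗ = [-7, 12, 0] − (-3)·(-1)·[-2, 3, 1] = [-1, 3, -3]. Then w[k] = R[0,0,k] / 1 for each k, giving w = [-1, 3, -3] / 1 = [-1, 3, -3].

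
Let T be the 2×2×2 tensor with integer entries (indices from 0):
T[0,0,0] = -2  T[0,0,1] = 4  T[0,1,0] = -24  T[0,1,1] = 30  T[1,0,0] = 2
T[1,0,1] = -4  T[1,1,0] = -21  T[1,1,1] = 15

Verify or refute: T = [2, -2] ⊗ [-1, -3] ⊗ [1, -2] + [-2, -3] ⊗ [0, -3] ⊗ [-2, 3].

No

Reconstruct entry (0,1,0) from the claimed factors: Σₗ aₗ[0]bₗ[1]cₗ[0] = (2)·(-3)·(1) + (-2)·(-3)·(-2) = -18, but T[0,1,0] = -24. The claim is false.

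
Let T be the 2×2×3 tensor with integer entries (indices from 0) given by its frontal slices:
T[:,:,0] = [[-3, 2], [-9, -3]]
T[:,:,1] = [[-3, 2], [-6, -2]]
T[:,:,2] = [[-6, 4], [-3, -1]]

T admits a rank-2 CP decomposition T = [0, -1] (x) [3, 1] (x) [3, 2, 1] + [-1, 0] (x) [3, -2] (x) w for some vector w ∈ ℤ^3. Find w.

w = [1, 1, 2]

Subtract the known terms from T to get the rank-1 residual R = [-1, 0] (x) [3, -2] (x) w, so R[i,j,k] = a[i]·b[j]·w[k]. Pick indices with nonzero a[0]·b[0] = (-1)·(3) = -3. Only the fibre through (0,0,·) is needed: R[0,0,:] = T[0,0,:] − Σₗ aₗ[0]bₗ[0]cₗ = [-3, -3, -6] − (0)·(3)·[3, 2, 1] = [-3, -3, -6]. Then w[k] = R[0,0,k] / -3 for each k, giving w = [-3, -3, -6] / -3 = [1, 1, 2].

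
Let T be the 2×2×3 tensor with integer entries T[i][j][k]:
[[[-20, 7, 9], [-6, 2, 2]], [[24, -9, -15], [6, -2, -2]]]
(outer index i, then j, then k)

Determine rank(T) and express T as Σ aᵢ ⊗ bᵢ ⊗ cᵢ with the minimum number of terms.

rank(T) = 2

Lower bound: the mode-1 unfolding of T (rows indexed by i, columns by (j,k) = (0,0), (0,1), (0,2), (1,0), (1,1), (1,2)) is [[-20, 7, 9, -6, 2, 2], [24, -9, -15, 6, -2, -2]].
There the 2×2 minor on rows i ∈ {0, 1}, columns (j,k) ∈ {(0,0), (0,1)} is det [[-20, 7], [24, -9]] = 12 ≠ 0, so this unfolding has rank ≥ 2; CP rank is at least every unfolding rank, so rank(T) ≥ 2. (Flattening ranks never certify an upper bound on CP rank; for that we must actually write T with 2 rank-1 terms.)
Upper bound — finding two terms. Write S_k = T[:,:,k] for the frontal slices: S₀ = [[-20, -6], [24, 6]], S₁ = [[7, 2], [-9, -2]], S₂ = [[9, 2], [-15, -2]].
If T = a₁ ⊗ b₁ ⊗ c₁ + a₂ ⊗ b₂ ⊗ c₂ then each S_k = c₁[k]·a₁b₁ᵀ + c₂[k]·a₂b₂ᵀ. S₀ and S₁ are linearly independent, so a₁b₁ᵀ and a₂b₂ᵀ must span the same plane of matrices: they are the rank-1 matrices of the form x·S₀ + y·S₁.
det(x·S₀ + y·S₁) is 24·x² − 20·xy + 4·y² = 4·(3·x − y)(2·x − y), vanishing at (x:y) = (1:3) and (1:2).
M₁ = S₀ + 3·S₁ = [[1, 0], [-3, 0]] = [1, -3][1, 0]ᵀ and M₂ = S₀ + 2·S₁ = [[-6, -2], [6, 2]] = (-2)·[1, -1][3, 1]ᵀ, so take a₁ = [1, -3], b₁ = [1, 0], a₂ = [1, -1], b₂ = [3, 1].
Each slice is an integer combination of E₁ = a₁b₁ᵀ and E₂ = a₂b₂ᵀ: S₀ = −2·E₁ − 6·E₂, S₁ = E₁ + 2·E₂, S₂ = 3·E₁ + 2·E₂; reading off coefficients, c₁ = [-2, 1, 3] and c₂ = [-6, 2, 2].
Hence T = [1, -3] ⊗ [1, 0] ⊗ [-2, 1, 3] + [1, -1] ⊗ [3, 1] ⊗ [-6, 2, 2], so rank(T) ≤ 2.
These bounds meet, so rank(T) = 2.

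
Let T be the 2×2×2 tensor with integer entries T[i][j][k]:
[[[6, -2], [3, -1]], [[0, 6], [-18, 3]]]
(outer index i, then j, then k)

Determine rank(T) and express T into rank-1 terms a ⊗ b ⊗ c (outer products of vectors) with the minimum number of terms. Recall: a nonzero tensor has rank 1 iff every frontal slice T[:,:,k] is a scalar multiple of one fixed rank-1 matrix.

Lower bound: the mode-1 unfolding of T (rows indexed by i, columns by (j,k) = (0,0), (0,1), (1,0), (1,1)) is [[6, -2, 3, -1], [0, 6, -18, 3]].
There the 2×2 minor on rows i ∈ {0, 1}, columns (j,k) ∈ {(0,0), (0,1)} is det [[6, -2], [0, 6]] = 36 ≠ 0, so this unfolding has rank ≥ 2; CP rank is at least every unfolding rank, so rank(T) ≥ 2. (Unfolding ranks only ever bound the CP rank from below — rank(T) can be strictly larger than all of them — so the matching upper bound has to come from an explicit 2-term decomposition.)
Upper bound — finding two terms. Write S_k = T[:,:,k] for the frontal slices: S₀ = [[6, 3], [0, -18]], S₁ = [[-2, -1], [6, 3]].
If T = a₁ ⊗ b₁ ⊗ c₁ + a₂ ⊗ b₂ ⊗ c₂ then each S_k = c₁[k]·a₁b₁ᵀ + c₂[k]·a₂b₂ᵀ. S₀ and S₁ are linearly independent, so a₁b₁ᵀ and a₂b₂ᵀ must span the same plane of matrices: they are the rank-1 matrices of the form x·S₀ + y·S₁.
det(x·S₀ + y·S₁) is −108·x² + 36·xy = (-36)·(3·x − y)(x), vanishing at (x:y) = (1:3) and (0:1).
M₁ = S₀ + 3·S₁ = [[0, 0], [18, -9]] = 9·(0, 1)(2, -1)ᵀ and M₂ = S₁ = [[-2, -1], [6, 3]] = −(1, -3)(2, 1)ᵀ, so take a₁ = (0, 1), b₁ = (2, -1), a₂ = (1, -3), b₂ = (2, 1).
Each slice is an integer combination of E₁ = a₁b₁ᵀ and E₂ = a₂b₂ᵀ: S₀ = 9·E₁ + 3·E₂, S₁ = −E₂; reading off coefficients, c₁ = (9, 0) and c₂ = (3, -1).
Hence T = (0, 1) ⊗ (2, -1) ⊗ (9, 0) + (1, -3) ⊗ (2, 1) ⊗ (3, -1), so rank(T) ≤ 2.
These bounds meet, so rank(T) = 2.

rank(T) = 2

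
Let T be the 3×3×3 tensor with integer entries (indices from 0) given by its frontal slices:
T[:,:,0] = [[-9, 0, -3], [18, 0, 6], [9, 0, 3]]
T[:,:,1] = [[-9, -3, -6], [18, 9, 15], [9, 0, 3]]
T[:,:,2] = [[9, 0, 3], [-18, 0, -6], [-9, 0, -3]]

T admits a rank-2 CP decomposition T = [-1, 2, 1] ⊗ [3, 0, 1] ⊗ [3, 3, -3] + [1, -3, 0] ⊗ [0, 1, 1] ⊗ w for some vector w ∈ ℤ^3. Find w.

w = [0, -3, 0]

Subtract the known terms from T to get the rank-1 residual R = [1, -3, 0] ⊗ [0, 1, 1] ⊗ w, so R[i,j,k] = a[i]·b[j]·w[k]. Pick indices with nonzero a[0]·b[1] = (1)·(1) = 1. Only the fibre through (0,1,·) is needed: R[0,1,:] = T[0,1,:] − Σₗ aₗ[0]bₗ[1]cₗ = [0, -3, 0] − (-1)·(0)·[3, 3, -3] = [0, -3, 0]. Then w[k] = R[0,1,k] / 1 for each k, giving w = [0, -3, 0] / 1 = [0, -3, 0].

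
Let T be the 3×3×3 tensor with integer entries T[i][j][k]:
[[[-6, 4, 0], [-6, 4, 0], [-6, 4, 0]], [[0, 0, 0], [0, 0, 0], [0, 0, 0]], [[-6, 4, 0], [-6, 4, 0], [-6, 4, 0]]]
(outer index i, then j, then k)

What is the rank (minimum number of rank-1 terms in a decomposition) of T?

Lower bound: T ≠ 0 (e.g. T[0,0,0] = -6), so rank(T) ≥ 1.
Upper bound: if T = a ⊗ b ⊗ c then every fibre of T is a multiple of the corresponding factor, so read the factors off the fibres through the nonzero entry T[0,0,0] = -6.
The mode-1 fibre T[:,0,0] = [-6, 0, -6] gives a = [1, 0, 1] (primitive direction); the mode-2 fibre T[0,:,0] = [-6, -6, -6] gives b = [1, 1, 1]; then c[k] = T[0,0,k] / (a[0]·b[0]) = [-6, 4, 0] / 1 = [-6, 4, 0].
Expanding [1, 0, 1] ⊗ [1, 1, 1] ⊗ [-6, 4, 0] reproduces all 27 entries of T, so T = [1, 0, 1] ⊗ [1, 1, 1] ⊗ [-6, 4, 0] and rank(T) ≤ 1.
These bounds meet, so rank(T) = 1.

1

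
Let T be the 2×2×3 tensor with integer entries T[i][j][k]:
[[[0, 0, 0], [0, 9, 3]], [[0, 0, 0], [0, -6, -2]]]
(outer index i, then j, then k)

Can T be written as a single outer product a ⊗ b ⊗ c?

Yes

If T = a ⊗ b ⊗ c then every fibre of T is a multiple of the corresponding factor, so read the factors off the fibres through the nonzero entry T[0,1,1] = 9.
The mode-1 fibre T[:,1,1] = [9, -6] gives a = [3, -2] (primitive direction); the mode-2 fibre T[0,:,1] = [0, 9] gives b = [0, 1]; then c[k] = T[0,1,k] / (a[0]·b[1]) = [0, 9, 3] / 3 = [0, 3, 1].
Expanding [3, -2] ⊗ [0, 1] ⊗ [0, 3, 1] reproduces all 12 entries of T, so T = [3, -2] ⊗ [0, 1] ⊗ [0, 3, 1] and rank(T) ≤ 1.
Equivalently every frontal slice T[:,:,k] is c[k] times the rank-1 matrix [3, -2] ⊗ [0, 1]. So T has rank 1 (it is nonzero).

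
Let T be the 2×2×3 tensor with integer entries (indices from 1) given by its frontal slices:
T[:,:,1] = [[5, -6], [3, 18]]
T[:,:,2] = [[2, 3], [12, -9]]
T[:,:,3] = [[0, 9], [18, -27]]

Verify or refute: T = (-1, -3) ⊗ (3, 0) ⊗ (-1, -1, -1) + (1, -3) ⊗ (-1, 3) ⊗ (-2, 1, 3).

Yes

Reconstruct entrywise from the claimed factors. For example, T[1,1,2] = 2 and Σₗ aₗ[1]bₗ[1]cₗ[2] = (-1)·(3)·(-1) + (1)·(-1)·(1) = 2; checking all 12 entries, every one matches. The claim holds.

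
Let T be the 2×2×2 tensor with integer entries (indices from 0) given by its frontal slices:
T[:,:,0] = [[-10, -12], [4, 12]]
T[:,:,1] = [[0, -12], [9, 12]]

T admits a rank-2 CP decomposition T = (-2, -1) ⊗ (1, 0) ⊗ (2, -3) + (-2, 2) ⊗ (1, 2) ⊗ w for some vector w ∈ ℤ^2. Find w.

w = (3, 3)

Subtract the known terms from T to get the rank-1 residual R = (-2, 2) ⊗ (1, 2) ⊗ w, so R[i,j,k] = a[i]·b[j]·w[k]. Pick indices with nonzero a[0]·b[0] = (-2)·(1) = -2. Only the fibre through (0,0,·) is needed: R[0,0,:] = T[0,0,:] − Σₗ aₗ[0]bₗ[0]cₗ = [-10, 0] − (-2)·(1)·(2, -3) = [-6, -6]. Then w[k] = R[0,0,k] / -2 for each k, giving w = [-6, -6] / -2 = (3, 3).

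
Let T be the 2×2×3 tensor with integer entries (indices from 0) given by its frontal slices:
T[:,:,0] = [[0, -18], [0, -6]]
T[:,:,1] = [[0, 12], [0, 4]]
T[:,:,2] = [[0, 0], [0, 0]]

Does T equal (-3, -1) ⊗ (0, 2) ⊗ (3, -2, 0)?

Yes

Reconstruct entrywise from the claimed factors. For example, T[1,1,0] = -6 and Σₗ aₗ[1]bₗ[1]cₗ[0] = (-1)·(2)·(3) = -6; checking all 12 entries, every one matches. The claim holds.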